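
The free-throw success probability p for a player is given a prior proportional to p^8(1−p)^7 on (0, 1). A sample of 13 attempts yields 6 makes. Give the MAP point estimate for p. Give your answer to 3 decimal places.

p̂_MAP = 0.500

The prior density ∝ p^8(1−p)^7 is the kernel of Beta(9, 8).
Data: 6 successes in 13 trials. The binomial likelihood contributes p^6(1−p)^7, so the posterior is Beta(9+6, 8+7) = Beta(15, 15).
For Beta(a, b) with a, b > 1 the mode is (a−1)/(a+b−2) = 14/28 ≈ 0.500.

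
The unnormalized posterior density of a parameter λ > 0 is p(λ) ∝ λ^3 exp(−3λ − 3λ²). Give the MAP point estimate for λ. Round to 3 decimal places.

λ̂_MAP = 0.500

ℓ'(λ) = 3/λ − 3 − 6λ. Setting this to zero and multiplying by λ: 6λ² + 3λ − 3 = 0.
λ = (−3 + √(3² + 4·6·3)) / (2·6) = (−3 + √81) / 12 = (−3 + 9)/12 = 1/2.
ℓ''(λ) = −3/λ² − 6 < 0, confirming a maximum.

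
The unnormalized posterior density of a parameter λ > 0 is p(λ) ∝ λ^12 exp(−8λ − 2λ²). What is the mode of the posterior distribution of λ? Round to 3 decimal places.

ℓ'(λ) = 12/λ − 8 − 4λ. Setting this to zero and multiplying by λ: 4λ² + 8λ − 12 = 0.
λ = (−8 + √(8² + 4·4·12)) / (2·4) = (−8 + √256) / 8 = (−8 + 16)/8 = 1.
ℓ''(λ) = −12/λ² − 4 < 0, confirming a maximum.

λ̂_MAP = 1.000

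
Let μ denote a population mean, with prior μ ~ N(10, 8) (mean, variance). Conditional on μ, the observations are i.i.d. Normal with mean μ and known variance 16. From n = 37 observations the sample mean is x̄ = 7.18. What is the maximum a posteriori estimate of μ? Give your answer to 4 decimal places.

n = 37, x̄ = 7.18.
For a Normal prior and Normal likelihood with known variance, the posterior is Normal; its mode equals its mean, the precision-weighted average.
Prior precision 1/σ₀² = 1/8 = 0.125; data precision n/σ² = 37/16 = 2.3125.
μ̂ = (0.125·10 + 2.3125·7.18) / (0.125 + 2.3125) = 17.85375/2.4375 = 4761/650 ≈ 7.3246.

μ̂_MAP = 7.3246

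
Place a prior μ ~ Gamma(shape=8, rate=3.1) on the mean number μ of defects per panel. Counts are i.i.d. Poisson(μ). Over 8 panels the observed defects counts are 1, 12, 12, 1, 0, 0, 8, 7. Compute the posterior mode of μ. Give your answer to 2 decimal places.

Σxᵢ = 1+12+12+1+0+0+8+7 = 41, with n = 8.
Posterior ∝ μ^7e^(−3.1μ) · μ^41e^(−8μ) = μ^48e^(−11.1μ), i.e. Gamma(shape=49, rate=11.1).
The mode of a Gamma(a, b) with a ≥ 1 (shape–rate) is (a−1)/b = 48/11.1 ≈ 4.32.

μ̂_MAP = 4.32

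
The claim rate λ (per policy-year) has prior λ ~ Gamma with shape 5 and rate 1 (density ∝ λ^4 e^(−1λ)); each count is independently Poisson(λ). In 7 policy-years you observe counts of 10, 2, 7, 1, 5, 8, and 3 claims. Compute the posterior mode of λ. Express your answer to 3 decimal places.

Σxᵢ = 10+2+7+1+5+8+3 = 36, with n = 7.
Posterior ∝ λ^4e^(−1λ) · λ^36e^(−7λ) = λ^40e^(−8λ), i.e. Gamma(shape=41, rate=8).
The mode of a Gamma(a, b) with a ≥ 1 (shape–rate) is (a−1)/b = 40/8 ≈ 5.000.

λ̂_MAP = 5.000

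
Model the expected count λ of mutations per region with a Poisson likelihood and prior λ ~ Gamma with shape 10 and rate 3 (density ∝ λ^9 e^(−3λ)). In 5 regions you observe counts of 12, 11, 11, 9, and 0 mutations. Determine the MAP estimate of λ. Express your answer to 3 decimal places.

λ̂_MAP = 6.500

Σxᵢ = 12+11+11+9+0 = 43, with n = 5.
Posterior ∝ λ^9e^(−3λ) · λ^43e^(−5λ) = λ^52e^(−8λ), i.e. Gamma(shape=53, rate=8).
The mode of a Gamma(a, b) with a ≥ 1 (shape–rate) is (a−1)/b = 52/8 ≈ 6.500.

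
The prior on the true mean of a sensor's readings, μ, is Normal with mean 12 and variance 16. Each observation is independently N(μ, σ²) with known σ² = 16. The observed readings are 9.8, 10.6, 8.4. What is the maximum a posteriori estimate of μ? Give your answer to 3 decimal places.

n = 3; x̄ = (9.8 + 10.6 + 8.4)/3 = 28.8/3 = 9.6.
For a Normal prior and Normal likelihood with known variance, the posterior is Normal; its mode equals its mean, the precision-weighted average.
Prior precision 1/σ₀² = 1/16 = 0.0625; data precision n/σ² = 3/16 = 0.1875.
μ̂ = (0.0625·12 + 0.1875·9.6) / (0.0625 + 0.1875) = 2.55/0.25 = 10.200.

μ̂_MAP = 10.200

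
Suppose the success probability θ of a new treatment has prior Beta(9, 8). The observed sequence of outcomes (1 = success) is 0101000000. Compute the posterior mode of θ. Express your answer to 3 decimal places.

Prior: Beta(9, 8).
Data: 2 successes in 10 trials (from the sequence). The binomial likelihood contributes θ^2(1−θ)^8, so the posterior is Beta(9+2, 8+8) = Beta(11, 16).
For Beta(a, b) with a, b > 1 the mode is (a−1)/(a+b−2) = 10/25 ≈ 0.400.

θ̂_MAP = 0.400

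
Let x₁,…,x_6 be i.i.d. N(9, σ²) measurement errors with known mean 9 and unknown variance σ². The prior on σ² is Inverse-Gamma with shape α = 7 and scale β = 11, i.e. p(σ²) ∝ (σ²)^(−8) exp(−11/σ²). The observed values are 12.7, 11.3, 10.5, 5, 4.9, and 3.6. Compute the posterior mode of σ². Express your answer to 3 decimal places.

σ̂²_MAP = 4.782

Sum of squared deviations about the known mean: SS = (12.7−9)² + (11.3−9)² + (10.5−9)² + (5−9)² + (4.9−9)² + (3.6−9)² = 83.2.
The Normal likelihood contributes (σ²)^(−n/2) exp(−SS/(2σ²)), so the posterior is Inverse-Gamma(α + n/2, β + SS/2) = Inverse-Gamma(10, 52.6).
The mode of Inverse-Gamma(a, b) is b/(a+1) = 52.6/11 ≈ 4.782.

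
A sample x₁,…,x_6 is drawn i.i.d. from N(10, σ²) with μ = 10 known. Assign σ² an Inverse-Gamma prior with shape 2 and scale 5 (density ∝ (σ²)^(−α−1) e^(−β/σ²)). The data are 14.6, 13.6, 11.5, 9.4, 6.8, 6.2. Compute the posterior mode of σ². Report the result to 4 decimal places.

σ̂²_MAP = 5.9508

Sum of squared deviations about the known mean: SS = (14.6−10)² + (13.6−10)² + (11.5−10)² + (9.4−10)² + (6.8−10)² + (6.2−10)² = 61.41.
The Normal likelihood contributes (σ²)^(−n/2) exp(−SS/(2σ²)), so the posterior is Inverse-Gamma(α + n/2, β + SS/2) = Inverse-Gamma(5, 35.705).
The mode of Inverse-Gamma(a, b) is b/(a+1) = 35.705/6 ≈ 5.9508.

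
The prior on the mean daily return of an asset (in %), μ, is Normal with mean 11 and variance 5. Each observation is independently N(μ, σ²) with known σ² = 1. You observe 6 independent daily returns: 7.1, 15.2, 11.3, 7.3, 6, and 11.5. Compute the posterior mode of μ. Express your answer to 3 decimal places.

μ̂_MAP = 9.774

n = 6; x̄ = (7.1 + 15.2 + 11.3 + 7.3 + 6 + 11.5)/6 = 58.4/6 = 146/15 ≈ 9.7333.
For a Normal prior and Normal likelihood with known variance, the posterior is Normal; its mode equals its mean, the precision-weighted average.
Prior precision 1/σ₀² = 1/5 = 0.2; data precision n/σ² = 6/1 = 6.
μ̂ = (0.2·11 + 6·(146/15)) / (0.2 + 6) = 60.6/6.2 = 303/31 ≈ 9.774.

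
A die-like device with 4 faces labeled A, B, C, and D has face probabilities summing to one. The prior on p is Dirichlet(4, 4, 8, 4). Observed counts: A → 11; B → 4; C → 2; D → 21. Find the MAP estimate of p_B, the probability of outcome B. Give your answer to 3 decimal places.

The posterior is Dirichlet(αᵢ + nᵢ) = Dirichlet(15, 8, 10, 25).
For a Dirichlet(a₁,…,a_K) with all aᵢ > 1, the mode has j-th component (aⱼ − 1)/(Σaᵢ − K).
Here Σaᵢ = 58 and K = 4, so p_B = (8 − 1)/(58 − 4) = 7/54 ≈ 0.130.

MAP estimate of p_B = 0.130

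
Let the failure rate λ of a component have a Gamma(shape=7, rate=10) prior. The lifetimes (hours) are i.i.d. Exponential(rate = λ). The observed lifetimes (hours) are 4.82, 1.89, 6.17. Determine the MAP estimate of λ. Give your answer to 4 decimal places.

λ̂_MAP = 0.3934

The Exponential(rate=λ) likelihood is ∝ λ^n e^(−λΣtᵢ). Here n = 3 and Σtᵢ = 4.82 + 1.89 + 6.17 = 12.88.
Posterior ∝ λ^6e^(−10λ) · λ^3e^(−12.88λ) = λ^9e^(−22.88λ), i.e. Gamma(10, 22.88).
Mode = (a−1)/b = 9/22.88 ≈ 0.3934.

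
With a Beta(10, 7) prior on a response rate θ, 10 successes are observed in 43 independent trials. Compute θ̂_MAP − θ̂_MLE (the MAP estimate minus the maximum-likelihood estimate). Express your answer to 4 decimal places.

MAP − MLE = 0.0950

Posterior is Beta(20, 40); MAP = (20−1)/(60−2) = 19/58 ≈ 0.32759.
MLE ignores the prior: θ̂_MLE = k/n = 10/43 ≈ 0.23256.
Difference = 19/58 − 10/43 = 237/2494 ≈ 0.0950.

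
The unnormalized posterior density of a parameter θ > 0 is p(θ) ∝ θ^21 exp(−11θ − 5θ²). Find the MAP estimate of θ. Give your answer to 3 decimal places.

ℓ'(θ) = 21/θ − 11 − 10θ. Setting this to zero and multiplying by θ: 10θ² + 11θ − 21 = 0.
θ = (−11 + √(11² + 4·10·21)) / (2·10) = (−11 + √961) / 20 = (−11 + 31)/20 = 1.
ℓ''(θ) = −21/θ² − 10 < 0, confirming a maximum.

θ̂_MAP = 1.000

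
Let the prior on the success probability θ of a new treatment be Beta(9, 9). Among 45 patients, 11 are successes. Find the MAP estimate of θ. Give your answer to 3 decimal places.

Prior: Beta(9, 9).
Data: 11 successes in 45 trials. The binomial likelihood contributes θ^11(1−θ)^34, so the posterior is Beta(9+11, 9+34) = Beta(20, 43).
For Beta(a, b) with a, b > 1 the mode is (a−1)/(a+b−2) = 19/61 ≈ 0.311.

θ̂_MAP = 0.311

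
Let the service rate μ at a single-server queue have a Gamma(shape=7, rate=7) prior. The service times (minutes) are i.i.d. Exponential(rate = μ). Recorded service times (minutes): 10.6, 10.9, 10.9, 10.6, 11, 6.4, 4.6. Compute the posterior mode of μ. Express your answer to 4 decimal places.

The Exponential(rate=μ) likelihood is ∝ μ^n e^(−μΣtᵢ). Here n = 7 and Σtᵢ = 10.6 + 10.9 + 10.9 + 10.6 + 11 + 6.4 + 4.6 = 65.
Posterior ∝ μ^6e^(−7μ) · μ^7e^(−65μ) = μ^13e^(−72μ), i.e. Gamma(14, 72).
Mode = (a−1)/b = 13/72 ≈ 0.1806.

μ̂_MAP = 0.1806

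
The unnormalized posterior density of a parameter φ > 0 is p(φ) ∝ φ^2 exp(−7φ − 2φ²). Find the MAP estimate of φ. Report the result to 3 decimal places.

ℓ'(φ) = 2/φ − 7 − 4φ. Setting this to zero and multiplying by φ: 4φ² + 7φ − 2 = 0.
φ = (−7 + √(7² + 4·4·2)) / (2·4) = (−7 + √81) / 8 = (−7 + 9)/8 = 1/4.
ℓ''(φ) = −2/φ² − 4 < 0, confirming a maximum.

φ̂_MAP = 0.250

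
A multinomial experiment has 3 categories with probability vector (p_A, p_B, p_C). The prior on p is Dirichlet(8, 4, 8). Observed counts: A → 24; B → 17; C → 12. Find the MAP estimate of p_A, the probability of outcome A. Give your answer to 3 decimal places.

The posterior is Dirichlet(αᵢ + nᵢ) = Dirichlet(32, 21, 20).
For a Dirichlet(a₁,…,a_K) with all aᵢ > 1, the mode has j-th component (aⱼ − 1)/(Σaᵢ − K).
Here Σaᵢ = 73 and K = 3, so p_A = (32 − 1)/(73 − 3) = 31/70 ≈ 0.443.

MAP estimate of p_A = 0.443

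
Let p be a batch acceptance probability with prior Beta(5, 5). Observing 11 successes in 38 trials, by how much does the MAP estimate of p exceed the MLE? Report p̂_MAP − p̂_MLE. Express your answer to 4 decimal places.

Posterior is Beta(16, 32); MAP = (16−1)/(48−2) = 15/46 ≈ 0.32609.
MLE ignores the prior: p̂_MLE = k/n = 11/38 ≈ 0.28947.
Difference = 15/46 − 11/38 = 16/437 ≈ 0.0366.

MAP − MLE = 0.0366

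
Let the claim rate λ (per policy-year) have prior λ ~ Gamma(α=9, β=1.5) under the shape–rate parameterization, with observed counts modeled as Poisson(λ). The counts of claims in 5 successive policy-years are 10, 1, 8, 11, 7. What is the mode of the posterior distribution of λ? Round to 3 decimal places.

λ̂_MAP = 6.923

Σxᵢ = 10+1+8+11+7 = 37, with n = 5.
Posterior ∝ λ^8e^(−1.5λ) · λ^37e^(−5λ) = λ^45e^(−6.5λ), i.e. Gamma(shape=46, rate=6.5).
The mode of a Gamma(a, b) with a ≥ 1 (shape–rate) is (a−1)/b = 45/6.5 ≈ 6.923.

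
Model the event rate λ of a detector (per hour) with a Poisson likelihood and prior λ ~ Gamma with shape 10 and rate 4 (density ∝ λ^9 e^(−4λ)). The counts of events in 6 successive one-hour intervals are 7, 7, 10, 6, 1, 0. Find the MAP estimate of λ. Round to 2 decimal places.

λ̂_MAP = 4.00

Σxᵢ = 7+7+10+6+1+0 = 31, with n = 6.
Posterior ∝ λ^9e^(−4λ) · λ^31e^(−6λ) = λ^40e^(−10λ), i.e. Gamma(shape=41, rate=10).
The mode of a Gamma(a, b) with a ≥ 1 (shape–rate) is (a−1)/b = 40/10 ≈ 4.00.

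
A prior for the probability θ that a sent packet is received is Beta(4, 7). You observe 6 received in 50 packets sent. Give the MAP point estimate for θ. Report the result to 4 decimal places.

θ̂_MAP = 0.1525

Prior: Beta(4, 7).
Data: 6 successes in 50 trials. The binomial likelihood contributes θ^6(1−θ)^44, so the posterior is Beta(4+6, 7+44) = Beta(10, 51).
For Beta(a, b) with a, b > 1 the mode is (a−1)/(a+b−2) = 9/59 ≈ 0.1525.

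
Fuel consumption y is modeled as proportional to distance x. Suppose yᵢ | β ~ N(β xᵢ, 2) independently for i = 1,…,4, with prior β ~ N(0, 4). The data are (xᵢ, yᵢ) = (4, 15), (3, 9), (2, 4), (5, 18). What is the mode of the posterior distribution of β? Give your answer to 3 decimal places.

β̂_MAP = 3.394

log p(β | y) = −Σ(yᵢ − βxᵢ)²/(2·2) − β²/(2·4) + const.
Setting the derivative to zero: Σxᵢ(yᵢ − βxᵢ)/2 − β/4 = 0, so β = Σxᵢyᵢ / (Σxᵢ² + σ²/τ²).
Σxᵢyᵢ = 4·15 + 3·9 + 2·4 + 5·18 = 185; Σxᵢ² = 54; σ²/τ² = 0.5.
β̂_MAP = 185 / (54 + 0.5) = 185/54.5 ≈ 3.394.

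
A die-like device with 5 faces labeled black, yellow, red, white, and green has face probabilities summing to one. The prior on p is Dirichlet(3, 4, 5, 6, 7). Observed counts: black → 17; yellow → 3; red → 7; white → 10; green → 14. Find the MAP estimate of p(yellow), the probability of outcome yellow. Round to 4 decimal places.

The posterior is Dirichlet(αᵢ + nᵢ) = Dirichlet(20, 7, 12, 16, 21).
For a Dirichlet(a₁,…,a_K) with all aᵢ > 1, the mode has j-th component (aⱼ − 1)/(Σaᵢ − K).
Here Σaᵢ = 76 and K = 5, so p(yellow) = (7 − 1)/(76 − 5) = 6/71 ≈ 0.0845.

MAP estimate of p(yellow) = 0.0845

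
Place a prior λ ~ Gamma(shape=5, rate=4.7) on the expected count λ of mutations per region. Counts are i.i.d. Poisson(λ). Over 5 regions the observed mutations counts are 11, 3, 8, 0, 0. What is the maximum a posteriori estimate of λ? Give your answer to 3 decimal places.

Σxᵢ = 11+3+8+0+0 = 22, with n = 5.
Posterior ∝ λ^4e^(−4.7λ) · λ^22e^(−5λ) = λ^26e^(−9.7λ), i.e. Gamma(shape=27, rate=9.7).
The mode of a Gamma(a, b) with a ≥ 1 (shape–rate) is (a−1)/b = 26/9.7 ≈ 2.680.

λ̂_MAP = 2.680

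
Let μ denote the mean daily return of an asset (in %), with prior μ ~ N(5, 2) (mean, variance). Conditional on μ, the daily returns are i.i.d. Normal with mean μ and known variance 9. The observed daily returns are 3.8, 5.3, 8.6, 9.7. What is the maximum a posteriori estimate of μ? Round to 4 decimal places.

n = 4; x̄ = (3.8 + 5.3 + 8.6 + 9.7)/4 = 27.4/4 = 6.85.
For a Normal prior and Normal likelihood with known variance, the posterior is Normal; its mode equals its mean, the precision-weighted average.
Prior precision 1/σ₀² = 1/2 = 0.5; data precision n/σ² = 4/9.
μ̂ = (0.5·5 + (4/9)·6.85) / (0.5 + 4/9) = (499/90)/(17/18) = 499/85 ≈ 5.8706.

μ̂_MAP = 5.8706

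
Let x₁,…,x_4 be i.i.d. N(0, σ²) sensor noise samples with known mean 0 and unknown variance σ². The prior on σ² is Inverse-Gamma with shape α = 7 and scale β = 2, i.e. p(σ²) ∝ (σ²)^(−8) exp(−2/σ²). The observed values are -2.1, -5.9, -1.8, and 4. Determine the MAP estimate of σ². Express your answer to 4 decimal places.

Sum of squared deviations about the known mean: SS = (-2.1−0)² + (-5.9−0)² + (-1.8−0)² + (4−0)² = 58.46.
The Normal likelihood contributes (σ²)^(−n/2) exp(−SS/(2σ²)), so the posterior is Inverse-Gamma(α + n/2, β + SS/2) = Inverse-Gamma(9, 31.23).
The mode of Inverse-Gamma(a, b) is b/(a+1) = 31.23/10 ≈ 3.1230.

σ̂²_MAP = 3.1230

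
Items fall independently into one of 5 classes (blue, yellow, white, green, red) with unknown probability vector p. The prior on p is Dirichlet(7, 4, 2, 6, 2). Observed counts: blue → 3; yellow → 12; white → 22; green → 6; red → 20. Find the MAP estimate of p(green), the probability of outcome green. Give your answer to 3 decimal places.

MAP estimate of p(green) = 0.139

The posterior is Dirichlet(αᵢ + nᵢ) = Dirichlet(10, 16, 24, 12, 22).
For a Dirichlet(a₁,…,a_K) with all aᵢ > 1, the mode has j-th component (aⱼ − 1)/(Σaᵢ − K).
Here Σaᵢ = 84 and K = 5, so p(green) = (12 − 1)/(84 − 5) = 11/79 ≈ 0.139.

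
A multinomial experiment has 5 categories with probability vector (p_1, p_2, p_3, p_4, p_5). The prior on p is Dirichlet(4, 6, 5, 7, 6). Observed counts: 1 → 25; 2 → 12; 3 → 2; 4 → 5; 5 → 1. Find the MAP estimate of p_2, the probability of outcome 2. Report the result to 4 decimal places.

MAP estimate: 0.2500

The posterior is Dirichlet(αᵢ + nᵢ) = Dirichlet(29, 18, 7, 12, 7).
For a Dirichlet(a₁,…,a_K) with all aᵢ > 1, the mode has j-th component (aⱼ − 1)/(Σaᵢ − K).
Here Σaᵢ = 73 and K = 5, so p_2 = (18 − 1)/(73 − 5) = 17/68 ≈ 0.2500.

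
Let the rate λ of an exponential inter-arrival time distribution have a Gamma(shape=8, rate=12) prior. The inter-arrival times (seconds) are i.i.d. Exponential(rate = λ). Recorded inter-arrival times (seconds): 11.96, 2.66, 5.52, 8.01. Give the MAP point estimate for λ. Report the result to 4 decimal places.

λ̂_MAP = 0.2740

The Exponential(rate=λ) likelihood is ∝ λ^n e^(−λΣtᵢ). Here n = 4 and Σtᵢ = 11.96 + 2.66 + 5.52 + 8.01 = 28.15.
Posterior ∝ λ^7e^(−12λ) · λ^4e^(−28.15λ) = λ^11e^(−40.15λ), i.e. Gamma(12, 40.15).
Mode = (a−1)/b = 11/40.15 ≈ 0.2740.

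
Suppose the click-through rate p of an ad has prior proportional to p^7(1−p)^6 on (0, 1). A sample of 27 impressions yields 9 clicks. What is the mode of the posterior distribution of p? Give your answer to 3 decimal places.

p̂_MAP = 0.400

The prior density ∝ p^7(1−p)^6 is the kernel of Beta(8, 7).
Data: 9 successes in 27 trials. The binomial likelihood contributes p^9(1−p)^18, so the posterior is Beta(8+9, 7+18) = Beta(17, 25).
For Beta(a, b) with a, b > 1 the mode is (a−1)/(a+b−2) = 16/40 ≈ 0.400.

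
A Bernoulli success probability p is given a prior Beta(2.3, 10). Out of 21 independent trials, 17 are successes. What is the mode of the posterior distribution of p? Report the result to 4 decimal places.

Prior: Beta(2.3, 10).
Data: 17 successes in 21 trials. The binomial likelihood contributes p^17(1−p)^4, so the posterior is Beta(2.3+17, 10+4) = Beta(19.3, 14).
For Beta(a, b) with a, b > 1 the mode is (a−1)/(a+b−2) = 18.3/31.3 ≈ 0.5847.

p̂_MAP = 0.5847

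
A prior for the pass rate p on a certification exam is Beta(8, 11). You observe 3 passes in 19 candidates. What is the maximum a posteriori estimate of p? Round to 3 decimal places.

p̂_MAP = 0.278

Prior: Beta(8, 11).
Data: 3 successes in 19 trials. The binomial likelihood contributes p^3(1−p)^16, so the posterior is Beta(8+3, 11+16) = Beta(11, 27).
For Beta(a, b) with a, b > 1 the mode is (a−1)/(a+b−2) = 10/36 ≈ 0.278.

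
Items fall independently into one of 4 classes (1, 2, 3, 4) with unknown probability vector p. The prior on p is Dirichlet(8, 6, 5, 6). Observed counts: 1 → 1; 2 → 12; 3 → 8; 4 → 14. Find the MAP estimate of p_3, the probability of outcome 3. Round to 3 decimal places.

MAP estimate: 0.214

The posterior is Dirichlet(αᵢ + nᵢ) = Dirichlet(9, 18, 13, 20).
For a Dirichlet(a₁,…,a_K) with all aᵢ > 1, the mode has j-th component (aⱼ − 1)/(Σaᵢ − K).
Here Σaᵢ = 60 and K = 4, so p_3 = (13 − 1)/(60 − 4) = 12/56 ≈ 0.214.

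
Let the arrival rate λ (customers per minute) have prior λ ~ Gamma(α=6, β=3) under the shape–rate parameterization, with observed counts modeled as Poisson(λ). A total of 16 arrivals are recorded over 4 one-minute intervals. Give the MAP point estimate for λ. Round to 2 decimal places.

λ̂_MAP = 3.00

Σxᵢ = 16, n = 4.
Posterior ∝ λ^5e^(−3λ) · λ^16e^(−4λ) = λ^21e^(−7λ), i.e. Gamma(shape=22, rate=7).
The mode of a Gamma(a, b) with a ≥ 1 (shape–rate) is (a−1)/b = 21/7 ≈ 3.00.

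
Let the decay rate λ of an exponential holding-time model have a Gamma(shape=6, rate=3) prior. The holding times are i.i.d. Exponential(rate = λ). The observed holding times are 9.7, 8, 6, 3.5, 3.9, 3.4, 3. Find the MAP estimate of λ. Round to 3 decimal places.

The Exponential(rate=λ) likelihood is ∝ λ^n e^(−λΣtᵢ). Here n = 7 and Σtᵢ = 9.7 + 8 + 6 + 3.5 + 3.9 + 3.4 + 3 = 37.5.
Posterior ∝ λ^5e^(−3λ) · λ^7e^(−37.5λ) = λ^12e^(−40.5λ), i.e. Gamma(13, 40.5).
Mode = (a−1)/b = 12/40.5 ≈ 0.296.

λ̂_MAP = 0.296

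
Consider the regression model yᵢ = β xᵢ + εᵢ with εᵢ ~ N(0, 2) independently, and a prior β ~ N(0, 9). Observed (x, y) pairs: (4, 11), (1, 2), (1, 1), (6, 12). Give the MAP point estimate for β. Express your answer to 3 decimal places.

β̂_MAP = 2.195

log p(β | y) = −Σ(yᵢ − βxᵢ)²/(2·2) − β²/(2·9) + const.
Setting the derivative to zero: Σxᵢ(yᵢ − βxᵢ)/2 − β/9 = 0, so β = Σxᵢyᵢ / (Σxᵢ² + σ²/τ²).
Σxᵢyᵢ = 4·11 + 1·2 + 1·1 + 6·12 = 119; Σxᵢ² = 54; σ²/τ² = 2/9.
β̂_MAP = 119 / (54 + 2/9) = 119/(488/9) = 1071/488 ≈ 2.195.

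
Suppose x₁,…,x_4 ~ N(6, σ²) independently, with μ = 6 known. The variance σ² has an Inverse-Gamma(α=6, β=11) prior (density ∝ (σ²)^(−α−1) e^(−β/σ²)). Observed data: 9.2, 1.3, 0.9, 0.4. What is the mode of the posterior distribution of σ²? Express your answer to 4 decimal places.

σ̂²_MAP = 6.2056

Sum of squared deviations about the known mean: SS = (9.2−6)² + (1.3−6)² + (0.9−6)² + (0.4−6)² = 89.7.
The Normal likelihood contributes (σ²)^(−n/2) exp(−SS/(2σ²)), so the posterior is Inverse-Gamma(α + n/2, β + SS/2) = Inverse-Gamma(8, 55.85).
The mode of Inverse-Gamma(a, b) is b/(a+1) = 55.85/9 ≈ 6.2056.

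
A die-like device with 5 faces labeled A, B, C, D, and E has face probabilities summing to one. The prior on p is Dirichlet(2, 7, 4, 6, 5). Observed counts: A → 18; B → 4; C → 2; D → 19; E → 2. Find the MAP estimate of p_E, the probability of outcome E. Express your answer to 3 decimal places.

The posterior is Dirichlet(αᵢ + nᵢ) = Dirichlet(20, 11, 6, 25, 7).
For a Dirichlet(a₁,…,a_K) with all aᵢ > 1, the mode has j-th component (aⱼ − 1)/(Σaᵢ − K).
Here Σaᵢ = 69 and K = 5, so p_E = (7 − 1)/(69 − 5) = 6/64 ≈ 0.094.

MAP estimate of p_E = 0.094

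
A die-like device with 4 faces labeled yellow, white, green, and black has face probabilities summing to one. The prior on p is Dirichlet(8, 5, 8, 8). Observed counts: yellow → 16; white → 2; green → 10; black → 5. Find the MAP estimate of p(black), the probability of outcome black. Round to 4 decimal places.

MAP estimate of p(black) = 0.2069

The posterior is Dirichlet(αᵢ + nᵢ) = Dirichlet(24, 7, 18, 13).
For a Dirichlet(a₁,…,a_K) with all aᵢ > 1, the mode has j-th component (aⱼ − 1)/(Σaᵢ − K).
Here Σaᵢ = 62 and K = 4, so p(black) = (13 − 1)/(62 − 4) = 12/58 ≈ 0.2069.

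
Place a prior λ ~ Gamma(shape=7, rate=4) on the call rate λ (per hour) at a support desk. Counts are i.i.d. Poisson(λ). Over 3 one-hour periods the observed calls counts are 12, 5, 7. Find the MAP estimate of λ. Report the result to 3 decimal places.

Σxᵢ = 12+5+7 = 24, with n = 3.
Posterior ∝ λ^6e^(−4λ) · λ^24e^(−3λ) = λ^30e^(−7λ), i.e. Gamma(shape=31, rate=7).
The mode of a Gamma(a, b) with a ≥ 1 (shape–rate) is (a−1)/b = 30/7 ≈ 4.286.

λ̂_MAP = 4.286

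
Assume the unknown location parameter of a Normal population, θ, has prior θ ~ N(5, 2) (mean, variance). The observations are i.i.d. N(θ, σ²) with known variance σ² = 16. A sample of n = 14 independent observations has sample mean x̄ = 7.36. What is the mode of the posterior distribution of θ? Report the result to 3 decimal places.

n = 14, x̄ = 7.36.
For a Normal prior and Normal likelihood with known variance, the posterior is Normal; its mode equals its mean, the precision-weighted average.
Prior precision 1/σ₀² = 1/2 = 0.5; data precision n/σ² = 14/16 = 0.875.
θ̂ = (0.5·5 + 0.875·7.36) / (0.5 + 0.875) = 8.94/1.375 = 1788/275 ≈ 6.502.

θ̂_MAP = 6.502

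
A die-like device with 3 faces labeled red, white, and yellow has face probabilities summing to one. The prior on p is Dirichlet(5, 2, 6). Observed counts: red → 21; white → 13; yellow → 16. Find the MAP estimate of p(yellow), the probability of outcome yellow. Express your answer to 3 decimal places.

The posterior is Dirichlet(αᵢ + nᵢ) = Dirichlet(26, 15, 22).
For a Dirichlet(a₁,…,a_K) with all aᵢ > 1, the mode has j-th component (aⱼ − 1)/(Σaᵢ − K).
Here Σaᵢ = 63 and K = 3, so p(yellow) = (22 − 1)/(63 − 3) = 21/60 ≈ 0.350.

MAP estimate of p(yellow) = 0.350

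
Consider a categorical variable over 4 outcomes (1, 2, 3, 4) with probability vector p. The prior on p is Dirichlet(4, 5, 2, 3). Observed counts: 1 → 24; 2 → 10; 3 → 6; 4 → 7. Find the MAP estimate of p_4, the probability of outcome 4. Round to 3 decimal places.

The posterior is Dirichlet(αᵢ + nᵢ) = Dirichlet(28, 15, 8, 10).
For a Dirichlet(a₁,…,a_K) with all aᵢ > 1, the mode has j-th component (aⱼ − 1)/(Σaᵢ − K).
Here Σaᵢ = 61 and K = 4, so p_4 = (10 − 1)/(61 − 4) = 9/57 ≈ 0.158.

MAP estimate: 0.158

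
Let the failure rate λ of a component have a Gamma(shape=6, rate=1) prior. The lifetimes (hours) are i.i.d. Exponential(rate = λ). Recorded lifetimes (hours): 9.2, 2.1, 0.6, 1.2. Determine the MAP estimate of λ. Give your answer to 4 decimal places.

λ̂_MAP = 0.6383

The Exponential(rate=λ) likelihood is ∝ λ^n e^(−λΣtᵢ). Here n = 4 and Σtᵢ = 9.2 + 2.1 + 0.6 + 1.2 = 13.1.
Posterior ∝ λ^5e^(−1λ) · λ^4e^(−13.1λ) = λ^9e^(−14.1λ), i.e. Gamma(10, 14.1).
Mode = (a−1)/b = 9/14.1 ≈ 0.6383.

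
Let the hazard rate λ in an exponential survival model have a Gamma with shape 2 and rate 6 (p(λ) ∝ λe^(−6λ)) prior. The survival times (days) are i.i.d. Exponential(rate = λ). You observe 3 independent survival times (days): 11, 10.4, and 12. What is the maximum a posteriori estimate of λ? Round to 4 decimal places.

The Exponential(rate=λ) likelihood is ∝ λ^n e^(−λΣtᵢ). Here n = 3 and Σtᵢ = 11 + 10.4 + 12 = 33.4.
Posterior ∝ λe^(−6λ) · λ^3e^(−33.4λ) = λ^4e^(−39.4λ), i.e. Gamma(5, 39.4).
Mode = (a−1)/b = 4/39.4 ≈ 0.1015.

λ̂_MAP = 0.1015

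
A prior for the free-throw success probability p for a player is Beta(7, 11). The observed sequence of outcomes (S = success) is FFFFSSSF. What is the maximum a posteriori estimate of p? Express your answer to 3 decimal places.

Prior: Beta(7, 11).
Data: 3 successes in 8 trials (from the sequence). The binomial likelihood contributes p^3(1−p)^5, so the posterior is Beta(7+3, 11+5) = Beta(10, 16).
For Beta(a, b) with a, b > 1 the mode is (a−1)/(a+b−2) = 9/24 ≈ 0.375.

p̂_MAP = 0.375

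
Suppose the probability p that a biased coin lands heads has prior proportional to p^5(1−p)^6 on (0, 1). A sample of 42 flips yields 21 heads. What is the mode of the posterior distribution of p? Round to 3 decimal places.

p̂_MAP = 0.491

The prior density ∝ p^5(1−p)^6 is the kernel of Beta(6, 7).
Data: 21 successes in 42 trials. The binomial likelihood contributes p^21(1−p)^21, so the posterior is Beta(6+21, 7+21) = Beta(27, 28).
For Beta(a, b) with a, b > 1 the mode is (a−1)/(a+b−2) = 26/53 ≈ 0.491.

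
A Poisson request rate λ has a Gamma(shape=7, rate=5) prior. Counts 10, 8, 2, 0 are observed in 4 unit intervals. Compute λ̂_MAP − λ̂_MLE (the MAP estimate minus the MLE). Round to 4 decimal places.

MAP − MLE = -2.1111

Σxᵢ = 20. Posterior is Gamma(27, 9); MAP = (27−1)/9 = 26/9 ≈ 2.88889.
MLE = x̄ = 20/4 ≈ 5.00000.
Difference = 26/9 − 20/4 = -19/9 ≈ -2.1111.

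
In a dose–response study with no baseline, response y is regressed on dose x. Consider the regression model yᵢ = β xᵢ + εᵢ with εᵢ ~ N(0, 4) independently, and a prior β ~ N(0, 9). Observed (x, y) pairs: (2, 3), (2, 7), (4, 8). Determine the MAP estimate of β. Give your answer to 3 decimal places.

β̂_MAP = 2.127

log p(β | y) = −Σ(yᵢ − βxᵢ)²/(2·4) − β²/(2·9) + const.
Setting the derivative to zero: Σxᵢ(yᵢ − βxᵢ)/4 − β/9 = 0, so β = Σxᵢyᵢ / (Σxᵢ² + σ²/τ²).
Σxᵢyᵢ = 2·3 + 2·7 + 4·8 = 52; Σxᵢ² = 24; σ²/τ² = 4/9.
β̂_MAP = 52 / (24 + 4/9) = 52/(220/9) = 117/55 ≈ 2.127.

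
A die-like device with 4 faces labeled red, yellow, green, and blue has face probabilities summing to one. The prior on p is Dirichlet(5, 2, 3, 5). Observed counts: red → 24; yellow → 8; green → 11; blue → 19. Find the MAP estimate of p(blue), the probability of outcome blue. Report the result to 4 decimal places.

The posterior is Dirichlet(αᵢ + nᵢ) = Dirichlet(29, 10, 14, 24).
For a Dirichlet(a₁,…,a_K) with all aᵢ > 1, the mode has j-th component (aⱼ − 1)/(Σaᵢ − K).
Here Σaᵢ = 77 and K = 4, so p(blue) = (24 − 1)/(77 − 4) = 23/73 ≈ 0.3151.

MAP estimate of p(blue) = 0.3151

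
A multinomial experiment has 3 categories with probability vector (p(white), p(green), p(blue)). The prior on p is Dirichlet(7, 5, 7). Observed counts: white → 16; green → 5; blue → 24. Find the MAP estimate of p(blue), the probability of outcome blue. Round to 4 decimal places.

The posterior is Dirichlet(αᵢ + nᵢ) = Dirichlet(23, 10, 31).
For a Dirichlet(a₁,…,a_K) with all aᵢ > 1, the mode has j-th component (aⱼ − 1)/(Σaᵢ − K).
Here Σaᵢ = 64 and K = 3, so p(blue) = (31 − 1)/(64 − 3) = 30/61 ≈ 0.4918.

MAP estimate of p(blue) = 0.4918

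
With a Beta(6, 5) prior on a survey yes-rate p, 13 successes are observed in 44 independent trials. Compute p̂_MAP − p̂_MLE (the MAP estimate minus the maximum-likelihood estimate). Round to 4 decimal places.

Posterior is Beta(19, 36); MAP = (19−1)/(55−2) = 18/53 ≈ 0.33962.
MLE ignores the prior: p̂_MLE = k/n = 13/44 ≈ 0.29545.
Difference = 18/53 − 13/44 = 103/2332 ≈ 0.0442.

MAP − MLE = 0.0442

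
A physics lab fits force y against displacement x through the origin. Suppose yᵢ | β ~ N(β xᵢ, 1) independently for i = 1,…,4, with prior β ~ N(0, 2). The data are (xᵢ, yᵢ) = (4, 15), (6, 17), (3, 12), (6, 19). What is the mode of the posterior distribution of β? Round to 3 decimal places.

β̂_MAP = 3.200

log p(β | y) = −Σ(yᵢ − βxᵢ)²/(2·1) − β²/(2·2) + const.
Setting the derivative to zero: Σxᵢ(yᵢ − βxᵢ)/1 − β/2 = 0, so β = Σxᵢyᵢ / (Σxᵢ² + σ²/τ²).
Σxᵢyᵢ = 4·15 + 6·17 + 3·12 + 6·19 = 312; Σxᵢ² = 97; σ²/τ² = 0.5.
β̂_MAP = 312 / (97 + 0.5) = 312/97.5 ≈ 3.200.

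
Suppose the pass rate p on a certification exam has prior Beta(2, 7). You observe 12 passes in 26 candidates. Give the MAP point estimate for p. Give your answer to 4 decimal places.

p̂_MAP = 0.3939

Prior: Beta(2, 7).
Data: 12 successes in 26 trials. The binomial likelihood contributes p^12(1−p)^14, so the posterior is Beta(2+12, 7+14) = Beta(14, 21).
For Beta(a, b) with a, b > 1 the mode is (a−1)/(a+b−2) = 13/33 ≈ 0.3939.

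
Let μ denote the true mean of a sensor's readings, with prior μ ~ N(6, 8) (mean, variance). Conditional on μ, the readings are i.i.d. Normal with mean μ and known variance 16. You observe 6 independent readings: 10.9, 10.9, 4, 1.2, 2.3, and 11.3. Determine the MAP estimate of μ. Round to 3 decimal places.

n = 6; x̄ = (10.9 + 10.9 + 4 + 1.2 + 2.3 + 11.3)/6 = 40.6/6 = 203/30 ≈ 6.7667.
For a Normal prior and Normal likelihood with known variance, the posterior is Normal; its mode equals its mean, the precision-weighted average.
Prior precision 1/σ₀² = 1/8 = 0.125; data precision n/σ² = 6/16 = 0.375.
μ̂ = (0.125·6 + 0.375·(203/30)) / (0.125 + 0.375) = 3.2875/0.5 = 6.575.

μ̂_MAP = 6.575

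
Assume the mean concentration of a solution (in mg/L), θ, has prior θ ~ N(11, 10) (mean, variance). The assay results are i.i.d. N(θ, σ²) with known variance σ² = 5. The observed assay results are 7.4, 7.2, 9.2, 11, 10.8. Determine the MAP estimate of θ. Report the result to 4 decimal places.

θ̂_MAP = 9.2909

n = 5; x̄ = (7.4 + 7.2 + 9.2 + 11 + 10.8)/5 = 45.6/5 = 9.12.
For a Normal prior and Normal likelihood with known variance, the posterior is Normal; its mode equals its mean, the precision-weighted average.
Prior precision 1/σ₀² = 1/10 = 0.1; data precision n/σ² = 5/5 = 1.
θ̂ = (0.1·11 + 1·9.12) / (0.1 + 1) = 10.22/1.1 = 511/55 ≈ 9.2909.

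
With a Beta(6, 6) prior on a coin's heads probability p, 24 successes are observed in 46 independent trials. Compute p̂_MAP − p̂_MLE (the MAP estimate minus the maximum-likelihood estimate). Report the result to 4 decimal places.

Posterior is Beta(30, 28); MAP = (30−1)/(58−2) = 29/56 ≈ 0.51786.
MLE ignores the prior: p̂_MLE = k/n = 24/46 ≈ 0.52174.
Difference = 29/56 − 24/46 = -5/1288 ≈ -0.0039.

MAP − MLE = -0.0039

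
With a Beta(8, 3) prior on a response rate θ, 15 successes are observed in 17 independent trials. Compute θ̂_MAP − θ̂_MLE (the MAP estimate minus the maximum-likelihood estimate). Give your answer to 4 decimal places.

Posterior is Beta(23, 5); MAP = (23−1)/(28−2) = 22/26 ≈ 0.84615.
MLE ignores the prior: θ̂_MLE = k/n = 15/17 ≈ 0.88235.
Difference = 22/26 − 15/17 = -8/221 ≈ -0.0362.

MAP − MLE = -0.0362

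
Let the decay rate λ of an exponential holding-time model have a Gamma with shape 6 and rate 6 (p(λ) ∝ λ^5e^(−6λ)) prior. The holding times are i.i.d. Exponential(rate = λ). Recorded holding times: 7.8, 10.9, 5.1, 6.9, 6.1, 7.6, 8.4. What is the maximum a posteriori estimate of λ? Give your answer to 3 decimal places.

The Exponential(rate=λ) likelihood is ∝ λ^n e^(−λΣtᵢ). Here n = 7 and Σtᵢ = 7.8 + 10.9 + 5.1 + 6.9 + 6.1 + 7.6 + 8.4 = 52.8.
Posterior ∝ λ^5e^(−6λ) · λ^7e^(−52.8λ) = λ^12e^(−58.8λ), i.e. Gamma(13, 58.8).
Mode = (a−1)/b = 12/58.8 ≈ 0.204.

λ̂_MAP = 0.204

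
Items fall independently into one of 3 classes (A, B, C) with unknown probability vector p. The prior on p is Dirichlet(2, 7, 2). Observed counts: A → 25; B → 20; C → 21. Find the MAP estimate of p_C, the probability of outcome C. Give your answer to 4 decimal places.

MAP estimate of p_C = 0.2973

The posterior is Dirichlet(αᵢ + nᵢ) = Dirichlet(27, 27, 23).
For a Dirichlet(a₁,…,a_K) with all aᵢ > 1, the mode has j-th component (aⱼ − 1)/(Σaᵢ − K).
Here Σaᵢ = 77 and K = 3, so p_C = (23 − 1)/(77 − 3) = 22/74 ≈ 0.2973.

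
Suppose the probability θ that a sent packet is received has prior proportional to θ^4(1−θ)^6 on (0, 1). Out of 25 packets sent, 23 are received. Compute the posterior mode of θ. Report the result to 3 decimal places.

The prior density ∝ θ^4(1−θ)^6 is the kernel of Beta(5, 7).
Data: 23 successes in 25 trials. The binomial likelihood contributes θ^23(1−θ)^2, so the posterior is Beta(5+23, 7+2) = Beta(28, 9).
For Beta(a, b) with a, b > 1 the mode is (a−1)/(a+b−2) = 27/35 ≈ 0.771.

θ̂_MAP = 0.771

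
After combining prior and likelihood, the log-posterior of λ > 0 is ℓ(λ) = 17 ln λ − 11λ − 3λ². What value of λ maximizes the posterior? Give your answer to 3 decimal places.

λ̂_MAP = 1.000

ℓ'(λ) = 17/λ − 11 − 6λ. Setting this to zero and multiplying by λ: 6λ² + 11λ − 17 = 0.
λ = (−11 + √(11² + 4·6·17)) / (2·6) = (−11 + √529) / 12 = (−11 + 23)/12 = 1.
ℓ''(λ) = −17/λ² − 6 < 0, confirming a maximum.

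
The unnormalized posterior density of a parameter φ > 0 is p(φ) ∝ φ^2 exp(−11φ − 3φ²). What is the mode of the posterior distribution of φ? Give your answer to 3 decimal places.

ℓ'(φ) = 2/φ − 11 − 6φ. Setting this to zero and multiplying by φ: 6φ² + 11φ − 2 = 0.
φ = (−11 + √(11² + 4·6·2)) / (2·6) = (−11 + √169) / 12 = (−11 + 13)/12 = 1/6.
ℓ''(φ) = −2/φ² − 6 < 0, confirming a maximum.

φ̂_MAP = 0.167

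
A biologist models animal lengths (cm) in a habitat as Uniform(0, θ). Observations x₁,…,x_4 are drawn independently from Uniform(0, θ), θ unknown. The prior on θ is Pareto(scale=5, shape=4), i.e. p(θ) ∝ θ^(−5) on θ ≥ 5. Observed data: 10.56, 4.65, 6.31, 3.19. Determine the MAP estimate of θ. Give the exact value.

θ̂_MAP = 10.56

The Uniform(0, θ) likelihood is θ^(−n) for θ ≥ max(xᵢ), zero otherwise. Here max(xᵢ) = 10.56.
Posterior ∝ θ^(−5) · θ^(−4) = θ^(−9) on θ ≥ max(5, 10.56) = 10.56.
This density is strictly decreasing in θ, so the posterior mode lies at the lower boundary of the support.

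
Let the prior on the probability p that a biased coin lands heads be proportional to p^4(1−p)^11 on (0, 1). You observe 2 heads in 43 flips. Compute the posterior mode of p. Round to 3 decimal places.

The prior density ∝ p^4(1−p)^11 is the kernel of Beta(5, 12).
Data: 2 successes in 43 trials. The binomial likelihood contributes p^2(1−p)^41, so the posterior is Beta(5+2, 12+41) = Beta(7, 53).
For Beta(a, b) with a, b > 1 the mode is (a−1)/(a+b−2) = 6/58 ≈ 0.103.

p̂_MAP = 0.103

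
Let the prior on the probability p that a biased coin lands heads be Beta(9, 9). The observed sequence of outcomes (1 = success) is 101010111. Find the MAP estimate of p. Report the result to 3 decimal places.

Prior: Beta(9, 9).
Data: 6 successes in 9 trials (from the sequence). The binomial likelihood contributes p^6(1−p)^3, so the posterior is Beta(9+6, 9+3) = Beta(15, 12).
For Beta(a, b) with a, b > 1 the mode is (a−1)/(a+b−2) = 14/25 ≈ 0.560.

p̂_MAP = 0.560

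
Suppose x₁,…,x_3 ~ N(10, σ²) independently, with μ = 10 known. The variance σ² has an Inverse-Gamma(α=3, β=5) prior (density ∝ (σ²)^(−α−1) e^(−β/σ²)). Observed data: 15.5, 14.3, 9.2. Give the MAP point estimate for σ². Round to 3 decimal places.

σ̂²_MAP = 5.398

Sum of squared deviations about the known mean: SS = (15.5−10)² + (14.3−10)² + (9.2−10)² = 49.38.
The Normal likelihood contributes (σ²)^(−n/2) exp(−SS/(2σ²)), so the posterior is Inverse-Gamma(α + n/2, β + SS/2) = Inverse-Gamma(4.5, 29.69).
The mode of Inverse-Gamma(a, b) is b/(a+1) = 29.69/5.5 ≈ 5.398.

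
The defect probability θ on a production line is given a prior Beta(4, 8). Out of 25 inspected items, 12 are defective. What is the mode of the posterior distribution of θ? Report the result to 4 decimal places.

θ̂_MAP = 0.4286

Prior: Beta(4, 8).
Data: 12 successes in 25 trials. The binomial likelihood contributes θ^12(1−θ)^13, so the posterior is Beta(4+12, 8+13) = Beta(16, 21).
For Beta(a, b) with a, b > 1 the mode is (a−1)/(a+b−2) = 15/35 ≈ 0.4286.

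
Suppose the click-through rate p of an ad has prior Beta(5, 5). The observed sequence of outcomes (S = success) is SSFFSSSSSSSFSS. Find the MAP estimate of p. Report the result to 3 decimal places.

p̂_MAP = 0.682

Prior: Beta(5, 5).
Data: 11 successes in 14 trials (from the sequence). The binomial likelihood contributes p^11(1−p)^3, so the posterior is Beta(5+11, 5+3) = Beta(16, 8).
For Beta(a, b) with a, b > 1 the mode is (a−1)/(a+b−2) = 15/22 ≈ 0.682.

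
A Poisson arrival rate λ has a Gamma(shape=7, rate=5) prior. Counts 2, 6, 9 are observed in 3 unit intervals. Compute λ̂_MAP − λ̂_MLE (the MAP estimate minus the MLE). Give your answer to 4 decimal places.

Σxᵢ = 17. Posterior is Gamma(24, 8); MAP = (24−1)/8 = 23/8 ≈ 2.87500.
MLE = x̄ = 17/3 ≈ 5.66667.
Difference = 23/8 − 17/3 = -67/24 ≈ -2.7917.

MAP − MLE = -2.7917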